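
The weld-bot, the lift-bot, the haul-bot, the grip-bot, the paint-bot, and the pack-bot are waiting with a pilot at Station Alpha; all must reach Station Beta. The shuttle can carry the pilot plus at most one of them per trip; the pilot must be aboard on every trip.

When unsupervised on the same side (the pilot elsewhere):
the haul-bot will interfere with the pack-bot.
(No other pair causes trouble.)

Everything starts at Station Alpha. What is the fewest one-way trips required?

Counting alone: the pilot can take at most 1 across per trip to Station Beta, so moving all 6 needs at least 6 loaded trips out, with a return between consecutive ones — at least 11 crossings.
The plan below uses exactly 11 crossings, so it is optimal:
1. Pilot goes to Station Beta with the haul-bot.
2. Pilot goes back to Station Alpha alone.
3. Pilot goes to Station Beta with the weld-bot.
4. Pilot goes back to Station Alpha alone.
5. Pilot goes to Station Beta with the lift-bot.
6. Pilot goes back to Station Alpha alone.
7. Pilot goes to Station Beta with the grip-bot.
8. Pilot goes back to Station Alpha alone.
9. Pilot goes to Station Beta with the paint-bot.
10. Pilot goes back to Station Alpha alone.
11. Pilot goes to Station Beta with the pack-bot.

11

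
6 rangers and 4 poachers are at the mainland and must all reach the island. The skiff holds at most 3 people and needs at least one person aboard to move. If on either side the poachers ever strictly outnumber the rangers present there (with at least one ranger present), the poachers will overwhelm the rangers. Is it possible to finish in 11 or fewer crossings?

Yes

Yes — this plan uses 9 crossings (≤ 11):
1. 2 poachers → the island.  (the mainland: 6R 2P; the island: 0R 2P)
2. 1 poacher ← the mainland.  (the mainland: 6R 3P; the island: 0R 1P)
3. 3 poachers → the island.  (the mainland: 6R 0P; the island: 0R 4P)
4. 1 poacher ← the mainland.  (the mainland: 6R 1P; the island: 0R 3P)
5. 3 rangers → the island.  (the mainland: 3R 1P; the island: 3R 3P)
6. 1 poacher ← the mainland.  (the mainland: 3R 2P; the island: 3R 2P)
7. 1 ranger and 2 poachers → the island.  (the mainland: 2R 0P; the island: 4R 4P)
8. 1 poacher ← the mainland.  (the mainland: 2R 1P; the island: 4R 3P)
9. 2 rangers and 1 poacher → the island.  (the mainland: 0R 0P; the island: 6R 4P)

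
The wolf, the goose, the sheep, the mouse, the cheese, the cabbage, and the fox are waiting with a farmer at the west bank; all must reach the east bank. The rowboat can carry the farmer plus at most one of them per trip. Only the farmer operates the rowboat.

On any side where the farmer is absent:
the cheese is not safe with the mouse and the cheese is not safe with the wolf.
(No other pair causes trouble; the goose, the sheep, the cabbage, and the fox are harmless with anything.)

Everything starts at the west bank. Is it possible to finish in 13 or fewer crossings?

Counting alone: the farmer can take at most 1 across per trip to the east bank, so moving all 7 needs at least 7 loaded trips out, with a return between consecutive ones — at least 13 crossings.
The safety rule pushes this higher. Following every safe sequence of crossings, the most of the 7 that can be at the east bank as the rowboat arrives there on crossing 13 is 6 — never all 7.
So the move cannot be finished within 13 crossings. (The shortest complete plan takes 15:)
1. Farmer goes to the east bank with the cheese.  [the west bank: the cabbage, the fox, the goose, the mouse, the sheep, the wolf | the east bank: the cheese]
2. Farmer goes back to the west bank alone.  [the west bank: the cabbage, the fox, the goose, the mouse, the sheep, the wolf | the east bank: the cheese]
3. Farmer goes to the east bank with the wolf.  [the west bank: the cabbage, the fox, the goose, the mouse, the sheep | the east bank: the cheese, the wolf]
4. Farmer goes back to the west bank with the cheese.  [the west bank: the cabbage, the cheese, the fox, the goose, the mouse, the sheep | the east bank: the wolf]
5. Farmer goes to the east bank with the mouse.  [the west bank: the cabbage, the cheese, the fox, the goose, the sheep | the east bank: the mouse, the wolf]
6. Farmer goes back to the west bank alone.  [the west bank: the cabbage, the cheese, the fox, the goose, the sheep | the east bank: the mouse, the wolf]
7. Farmer goes to the east bank with the goose.  [the west bank: the cabbage, the cheese, the fox, the sheep | the east bank: the goose, the mouse, the wolf]
8. Farmer goes back to the west bank alone.  [the west bank: the cabbage, the cheese, the fox, the sheep | the east bank: the goose, the mouse, the wolf]
9. Farmer goes to the east bank with the sheep.  [the west bank: the cabbage, the cheese, the fox | the east bank: the goose, the mouse, the sheep, the wolf]
10. Farmer goes back to the west bank alone.  [the west bank: the cabbage, the cheese, the fox | the east bank: the goose, the mouse, the sheep, the wolf]
11. Farmer goes to the east bank with the cabbage.  [the west bank: the cheese, the fox | the east bank: the cabbage, the goose, the mouse, the sheep, the wolf]
12. Farmer goes back to the west bank alone.  [the west bank: the cheese, the fox | the east bank: the cabbage, the goose, the mouse, the sheep, the wolf]
13. Farmer goes to the east bank with the fox.  [the west bank: the cheese | the east bank: the cabbage, the fox, the goose, the mouse, the sheep, the wolf]
14. Farmer goes back to the west bank alone.  [the west bank: the cheese | the east bank: the cabbage, the fox, the goose, the mouse, the sheep, the wolf]
15. Farmer goes to the east bank with the cheese.  [the west bank: — | the east bank: the cabbage, the cheese, the fox, the goose, the mouse, the sheep, the wolf]

No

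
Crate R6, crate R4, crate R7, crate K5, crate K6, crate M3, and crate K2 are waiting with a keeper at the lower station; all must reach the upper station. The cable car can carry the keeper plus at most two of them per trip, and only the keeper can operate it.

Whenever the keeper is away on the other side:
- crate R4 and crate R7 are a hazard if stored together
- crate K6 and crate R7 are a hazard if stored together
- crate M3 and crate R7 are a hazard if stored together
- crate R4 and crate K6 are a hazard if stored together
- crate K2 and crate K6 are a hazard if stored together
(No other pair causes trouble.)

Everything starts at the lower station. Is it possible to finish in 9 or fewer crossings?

Counting alone: the keeper can take at most 2 across per trip to the upper station, so moving all 7 needs at least 4 loaded trips out, with a return between consecutive ones — at least 7 crossings.
The safety rule pushes this higher. Following every safe sequence of crossings, the most of the 7 that can be at the upper station as the cable car arrives there on crossings 7, 9 is 5, 6 respectively — never all 7.
So the move cannot be finished within 9 crossings. (The shortest complete plan takes 11:)
1. Keeper goes to the upper station with crate K6 and crate R7.  [the lower station: crate K2, crate K5, crate M3, crate R4, crate R6 | the upper station: crate K6, crate R7]
2. Keeper goes back to the lower station with crate R7.  [the lower station: crate K2, crate K5, crate M3, crate R4, crate R6, crate R7 | the upper station: crate K6]
3. Keeper goes to the upper station with crate R6 and crate R7.  [the lower station: crate K2, crate K5, crate M3, crate R4 | the upper station: crate K6, crate R6, crate R7]
4. Keeper goes back to the lower station with crate R7.  [the lower station: crate K2, crate K5, crate M3, crate R4, crate R7 | the upper station: crate K6, crate R6]
5. Keeper goes to the upper station with crate M3 and crate R4.  [the lower station: crate K2, crate K5, crate R7 | the upper station: crate K6, crate M3, crate R4, crate R6]
6. Keeper goes back to the lower station with crate R4.  [the lower station: crate K2, crate K5, crate R4, crate R7 | the upper station: crate K6, crate M3, crate R6]
7. Keeper goes to the upper station with crate K5 and crate R4.  [the lower station: crate K2, crate R7 | the upper station: crate K5, crate K6, crate M3, crate R4, crate R6]
8. Keeper goes back to the lower station with crate R4.  [the lower station: crate K2, crate R4, crate R7 | the upper station: crate K5, crate K6, crate M3, crate R6]
9. Keeper goes to the upper station with crate K2 and crate R4.  [the lower station: crate R7 | the upper station: crate K2, crate K5, crate K6, crate M3, crate R4, crate R6]
10. Keeper goes back to the lower station with crate K6.  [the lower station: crate K6, crate R7 | the upper station: crate K2, crate K5, crate M3, crate R4, crate R6]
11. Keeper goes to the upper station with crate K6 and crate R7.  [the lower station: — | the upper station: crate K2, crate K5, crate K6, crate M3, crate R4, crate R6, crate R7]

No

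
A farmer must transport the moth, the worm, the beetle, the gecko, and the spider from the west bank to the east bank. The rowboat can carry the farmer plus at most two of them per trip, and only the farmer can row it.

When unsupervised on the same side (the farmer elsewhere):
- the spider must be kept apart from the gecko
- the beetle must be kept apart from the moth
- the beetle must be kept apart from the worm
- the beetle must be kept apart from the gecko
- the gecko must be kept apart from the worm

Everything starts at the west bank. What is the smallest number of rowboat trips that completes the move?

7

Counting alone: the farmer can take at most 2 across per trip to the east bank, so moving all 5 needs at least 3 loaded trips out, with a return between consecutive ones — at least 5 crossings.
The safety rule pushes this higher. Following every safe sequence of crossings, the most of the 5 that can be at the east bank as the rowboat arrives there on crossing 5 is 4 — never all 5.
So no plan with fewer than 7 crossings exists, and this one achieves 7:
1. Farmer goes to the east bank with the beetle and the gecko.  [the west bank: the moth, the spider, the worm | the east bank: the beetle, the gecko]
2. Farmer goes back to the west bank with the beetle.  [the west bank: the beetle, the moth, the spider, the worm | the east bank: the gecko]
3. Farmer goes to the east bank with the moth and the worm.  [the west bank: the beetle, the spider | the east bank: the gecko, the moth, the worm]
4. Farmer goes back to the west bank with the worm.  [the west bank: the beetle, the spider, the worm | the east bank: the gecko, the moth]
5. Farmer goes to the east bank with the spider and the worm.  [the west bank: the beetle | the east bank: the gecko, the moth, the spider, the worm]
6. Farmer goes back to the west bank with the gecko.  [the west bank: the beetle, the gecko | the east bank: the moth, the spider, the worm]
7. Farmer goes to the east bank with the beetle and the gecko.  [the west bank: — | the east bank: the beetle, the gecko, the moth, the spider, the worm]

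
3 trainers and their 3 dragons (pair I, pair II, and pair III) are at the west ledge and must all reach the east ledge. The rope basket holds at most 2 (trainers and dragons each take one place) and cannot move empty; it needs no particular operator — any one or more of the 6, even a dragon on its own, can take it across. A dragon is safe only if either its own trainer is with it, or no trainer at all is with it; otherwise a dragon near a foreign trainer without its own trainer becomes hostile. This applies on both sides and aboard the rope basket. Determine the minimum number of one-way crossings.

11

Counting alone: each trip to the east ledge takes at most 2 across and each return brings at least 1 back, so after t trips out (and t−1 returns) at most 2t − (t−1) of the 6 are across; that first reaches 6 at t = 5, so at least 9 crossings are needed.
The safety rule pushes this higher. Following every safe sequence of crossings, the most of the 6 that can be at the east ledge as the rope basket arrives there on crossing 9 is 5 — never all 6.
So no plan with fewer than 11 crossings exists, and this one achieves 11:
1. dragon I and trainer I cross → the east ledge.
2. trainer I crosses ← the west ledge.
3. dragon II and dragon III cross → the east ledge.
4. dragon I crosses ← the west ledge.
5. trainer II and trainer III cross → the east ledge.
6. dragon II and trainer II cross ← the west ledge.
7. trainer I and trainer II cross → the east ledge.
8. dragon III crosses ← the west ledge.
9. dragon I and dragon II cross → the east ledge.
10. trainer III crosses ← the west ledge.
11. dragon III and trainer III cross → the east ledge.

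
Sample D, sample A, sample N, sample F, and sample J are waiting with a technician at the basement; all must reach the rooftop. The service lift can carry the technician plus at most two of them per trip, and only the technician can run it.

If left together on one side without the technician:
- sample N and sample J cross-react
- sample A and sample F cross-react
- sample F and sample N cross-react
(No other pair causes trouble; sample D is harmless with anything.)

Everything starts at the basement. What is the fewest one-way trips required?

Counting alone: the technician can take at most 2 across per trip to the rooftop, so moving all 5 needs at least 3 loaded trips out, with a return between consecutive ones — at least 5 crossings.
The plan below uses exactly 5 crossings, so it is optimal:
1. Technician goes to the rooftop with sample A and sample N.  [the basement: sample D, sample F, sample J | the rooftop: sample A, sample N]
2. Technician goes back to the basement alone.  [the basement: sample D, sample F, sample J | the rooftop: sample A, sample N]
3. Technician goes to the rooftop with sample D.  [the basement: sample F, sample J | the rooftop: sample A, sample D, sample N]
4. Technician goes back to the basement alone.  [the basement: sample F, sample J | the rooftop: sample A, sample D, sample N]
5. Technician goes to the rooftop with sample F and sample J.  [the basement: — | the rooftop: sample A, sample D, sample F, sample J, sample N]

5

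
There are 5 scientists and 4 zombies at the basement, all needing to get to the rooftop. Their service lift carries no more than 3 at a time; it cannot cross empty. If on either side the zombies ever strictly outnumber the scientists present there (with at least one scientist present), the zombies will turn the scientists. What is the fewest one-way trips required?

Counting alone: each trip to the rooftop takes at most 3 across and each return brings at least 1 back, so after t trips out (and t−1 returns) at most 3t − (t−1) of the 9 are across; that first reaches 9 at t = 4, so at least 7 crossings are needed.
The plan below uses exactly 7 crossings, so it is optimal:
1. 3 zombies → the rooftop.  (the basement: 5S 1Z; the rooftop: 0S 3Z)
2. 1 zombie ← the basement.  (the basement: 5S 2Z; the rooftop: 0S 2Z)
3. 3 scientists → the rooftop.  (the basement: 2S 2Z; the rooftop: 3S 2Z)
4. 1 scientist ← the basement.  (the basement: 3S 2Z; the rooftop: 2S 2Z)
5. 2 scientists and 1 zombie → the rooftop.  (the basement: 1S 1Z; the rooftop: 4S 3Z)
6. 1 scientist ← the basement.  (the basement: 2S 1Z; the rooftop: 3S 3Z)
7. 2 scientists and 1 zombie → the rooftop.  (the basement: 0S 0Z; the rooftop: 5S 4Z)

7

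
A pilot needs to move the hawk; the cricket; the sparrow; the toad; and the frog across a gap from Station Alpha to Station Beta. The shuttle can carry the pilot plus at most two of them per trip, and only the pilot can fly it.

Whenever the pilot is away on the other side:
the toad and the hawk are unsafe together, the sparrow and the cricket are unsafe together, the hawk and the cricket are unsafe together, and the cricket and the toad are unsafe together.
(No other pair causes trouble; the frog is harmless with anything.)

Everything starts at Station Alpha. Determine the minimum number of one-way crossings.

7

Counting alone: the pilot can take at most 2 across per trip to Station Beta, so moving all 5 needs at least 3 loaded trips out, with a return between consecutive ones — at least 5 crossings.
The safety rule pushes this higher. Following every safe sequence of crossings, the most of the 5 that can be at Station Beta as the shuttle arrives there on crossing 5 is 4 — never all 5.
So no plan with fewer than 7 crossings exists, and this one achieves 7:
1. Pilot goes to Station Beta with the cricket and the hawk.  [Station Alpha: the frog, the sparrow, the toad | Station Beta: the cricket, the hawk]
2. Pilot goes back to Station Alpha with the hawk.  [Station Alpha: the frog, the hawk, the sparrow, the toad | Station Beta: the cricket]
3. Pilot goes to Station Beta with the hawk and the sparrow.  [Station Alpha: the frog, the toad | Station Beta: the cricket, the hawk, the sparrow]
4. Pilot goes back to Station Alpha with the cricket.  [Station Alpha: the cricket, the frog, the toad | Station Beta: the hawk, the sparrow]
5. Pilot goes to Station Beta with the cricket and the frog.  [Station Alpha: the toad | Station Beta: the cricket, the frog, the hawk, the sparrow]
6. Pilot goes back to Station Alpha with the cricket.  [Station Alpha: the cricket, the toad | Station Beta: the frog, the hawk, the sparrow]
7. Pilot goes to Station Beta with the cricket and the toad.  [Station Alpha: — | Station Beta: the cricket, the frog, the hawk, the sparrow, the toad]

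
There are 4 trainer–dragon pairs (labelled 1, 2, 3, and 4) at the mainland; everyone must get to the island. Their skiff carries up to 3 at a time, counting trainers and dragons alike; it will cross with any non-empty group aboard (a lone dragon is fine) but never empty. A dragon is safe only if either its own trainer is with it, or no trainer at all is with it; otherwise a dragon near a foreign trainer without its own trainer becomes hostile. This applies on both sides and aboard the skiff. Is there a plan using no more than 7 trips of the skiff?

Counting alone: each trip to the island takes at most 3 across and each return brings at least 1 back, so after t trips out (and t−1 returns) at most 3t − (t−1) of the 8 are across; that first reaches 8 at t = 4, so at least 7 crossings are needed.
The safety rule pushes this higher. Following every safe sequence of crossings, the most of the 8 that can be at the island as the skiff arrives there on crossing 7 is 7 — never all 8.
So the move cannot be finished within 7 crossings. (The shortest complete plan takes 9:)
1. dragon 1 and trainer 1 cross → the island.
2. trainer 1 crosses ← the mainland.
3. dragon 2, trainer 1, and trainer 2 cross → the island.
4. dragon 1 and trainer 1 cross ← the mainland.
5. trainer 1, trainer 3, and trainer 4 cross → the island.
6. dragon 2 crosses ← the mainland.
7. dragon 1 and dragon 2 cross → the island.
8. dragon 1 crosses ← the mainland.
9. dragon 1, dragon 3, and dragon 4 cross → the island.

No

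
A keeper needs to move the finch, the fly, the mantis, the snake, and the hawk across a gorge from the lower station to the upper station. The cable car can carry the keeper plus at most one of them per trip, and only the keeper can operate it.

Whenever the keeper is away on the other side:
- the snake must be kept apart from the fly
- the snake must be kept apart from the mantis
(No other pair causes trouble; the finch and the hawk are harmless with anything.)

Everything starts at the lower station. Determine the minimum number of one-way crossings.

Counting alone: the keeper can take at most 1 across per trip to the upper station, so moving all 5 needs at least 5 loaded trips out, with a return between consecutive ones — at least 9 crossings.
The safety rule pushes this higher. Following every safe sequence of crossings, the most of the 5 that can be at the upper station as the cable car arrives there on crossing 9 is 4 — never all 5.
So no plan with fewer than 11 crossings exists, and this one achieves 11:
1. Keeper goes to the upper station with the snake.  [the lower station: the finch, the fly, the hawk, the mantis | the upper station: the snake]
2. Keeper goes back to the lower station alone.  [the lower station: the finch, the fly, the hawk, the mantis | the upper station: the snake]
3. Keeper goes to the upper station with the finch.  [the lower station: the fly, the hawk, the mantis | the upper station: the finch, the snake]
4. Keeper goes back to the lower station alone.  [the lower station: the fly, the hawk, the mantis | the upper station: the finch, the snake]
5. Keeper goes to the upper station with the fly.  [the lower station: the hawk, the mantis | the upper station: the finch, the fly, the snake]
6. Keeper goes back to the lower station with the snake.  [the lower station: the hawk, the mantis, the snake | the upper station: the finch, the fly]
7. Keeper goes to the upper station with the mantis.  [the lower station: the hawk, the snake | the upper station: the finch, the fly, the mantis]
8. Keeper goes back to the lower station alone.  [the lower station: the hawk, the snake | the upper station: the finch, the fly, the mantis]
9. Keeper goes to the upper station with the hawk.  [the lower station: the snake | the upper station: the finch, the fly, the hawk, the mantis]
10. Keeper goes back to the lower station alone.  [the lower station: the snake | the upper station: the finch, the fly, the hawk, the mantis]
11. Keeper goes to the upper station with the snake.  [the lower station: — | the upper station: the finch, the fly, the hawk, the mantis, the snake]

11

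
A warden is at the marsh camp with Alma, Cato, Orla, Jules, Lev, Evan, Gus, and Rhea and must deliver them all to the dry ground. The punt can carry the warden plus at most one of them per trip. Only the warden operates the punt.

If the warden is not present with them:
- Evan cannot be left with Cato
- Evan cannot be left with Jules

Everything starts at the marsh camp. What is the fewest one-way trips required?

17

Counting alone: the warden can take at most 1 across per trip to the dry ground, so moving all 8 needs at least 8 loaded trips out, with a return between consecutive ones — at least 15 crossings.
The safety rule pushes this higher. Following every safe sequence of crossings, the most of the 8 that can be at the dry ground as the punt arrives there on crossing 15 is 7 — never all 8.
So no plan with fewer than 17 crossings exists, and this one achieves 17:
1. Warden goes to the dry ground with Evan.
2. Warden goes back to the marsh camp alone.
3. Warden goes to the dry ground with Alma.
4. Warden goes back to the marsh camp alone.
5. Warden goes to the dry ground with Cato.
6. Warden goes back to the marsh camp with Evan.
7. Warden goes to the dry ground with Jules.
8. Warden goes back to the marsh camp alone.
9. Warden goes to the dry ground with Orla.
10. Warden goes back to the marsh camp alone.
11. Warden goes to the dry ground with Lev.
12. Warden goes back to the marsh camp alone.
13. Warden goes to the dry ground with Gus.
14. Warden goes back to the marsh camp alone.
15. Warden goes to the dry ground with Rhea.
16. Warden goes back to the marsh camp alone.
17. Warden goes to the dry ground with Evan.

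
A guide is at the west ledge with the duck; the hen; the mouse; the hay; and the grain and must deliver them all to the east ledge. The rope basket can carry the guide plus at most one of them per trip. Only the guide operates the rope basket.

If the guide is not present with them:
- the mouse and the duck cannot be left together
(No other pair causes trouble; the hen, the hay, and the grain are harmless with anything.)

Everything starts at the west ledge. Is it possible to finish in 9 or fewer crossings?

Yes — this plan uses 9 crossings (≤ 9):
1. Guide goes to the east ledge with the duck.  [the west ledge: the grain, the hay, the hen, the mouse | the east ledge: the duck]
2. Guide goes back to the west ledge alone.  [the west ledge: the grain, the hay, the hen, the mouse | the east ledge: the duck]
3. Guide goes to the east ledge with the hen.  [the west ledge: the grain, the hay, the mouse | the east ledge: the duck, the hen]
4. Guide goes back to the west ledge alone.  [the west ledge: the grain, the hay, the mouse | the east ledge: the duck, the hen]
5. Guide goes to the east ledge with the hay.  [the west ledge: the grain, the mouse | the east ledge: the duck, the hay, the hen]
6. Guide goes back to the west ledge alone.  [the west ledge: the grain, the mouse | the east ledge: the duck, the hay, the hen]
7. Guide goes to the east ledge with the grain.  [the west ledge: the mouse | the east ledge: the duck, the grain, the hay, the hen]
8. Guide goes back to the west ledge alone.  [the west ledge: the mouse | the east ledge: the duck, the grain, the hay, the hen]
9. Guide goes to the east ledge with the mouse.  [the west ledge: — | the east ledge: the duck, the grain, the hay, the hen, the mouse]

Yes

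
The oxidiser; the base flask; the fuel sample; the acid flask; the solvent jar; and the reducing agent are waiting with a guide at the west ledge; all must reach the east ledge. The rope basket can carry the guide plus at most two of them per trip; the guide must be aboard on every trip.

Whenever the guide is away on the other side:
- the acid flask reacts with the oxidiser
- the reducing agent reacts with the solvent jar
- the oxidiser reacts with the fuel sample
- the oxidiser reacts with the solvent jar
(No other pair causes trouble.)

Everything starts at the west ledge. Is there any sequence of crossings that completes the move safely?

1. Guide goes to the east ledge with the oxidiser and the solvent jar.  [the west ledge: the acid flask, the base flask, the fuel sample, the reducing agent | the east ledge: the oxidiser, the solvent jar]
2. Guide goes back to the west ledge with the oxidiser.  [the west ledge: the acid flask, the base flask, the fuel sample, the oxidiser, the reducing agent | the east ledge: the solvent jar]
3. Guide goes to the east ledge with the base flask and the oxidiser.  [the west ledge: the acid flask, the fuel sample, the reducing agent | the east ledge: the base flask, the oxidiser, the solvent jar]
4. Guide goes back to the west ledge with the oxidiser.  [the west ledge: the acid flask, the fuel sample, the oxidiser, the reducing agent | the east ledge: the base flask, the solvent jar]
5. Guide goes to the east ledge with the acid flask and the fuel sample.  [the west ledge: the oxidiser, the reducing agent | the east ledge: the acid flask, the base flask, the fuel sample, the solvent jar]
6. Guide goes back to the west ledge alone.  [the west ledge: the oxidiser, the reducing agent | the east ledge: the acid flask, the base flask, the fuel sample, the solvent jar]
7. Guide goes to the east ledge with the oxidiser and the reducing agent.  [the west ledge: — | the east ledge: the acid flask, the base flask, the fuel sample, the oxidiser, the reducing agent, the solvent jar]

Yes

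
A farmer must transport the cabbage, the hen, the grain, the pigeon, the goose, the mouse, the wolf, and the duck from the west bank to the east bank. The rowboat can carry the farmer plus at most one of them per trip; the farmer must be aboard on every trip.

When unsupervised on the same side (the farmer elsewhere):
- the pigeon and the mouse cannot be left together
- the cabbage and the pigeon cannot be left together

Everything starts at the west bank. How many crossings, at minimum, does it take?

Counting alone: the farmer can take at most 1 across per trip to the east bank, so moving all 8 needs at least 8 loaded trips out, with a return between consecutive ones — at least 15 crossings.
The safety rule pushes this higher. Following every safe sequence of crossings, the most of the 8 that can be at the east bank as the rowboat arrives there on crossing 15 is 7 — never all 8.
So no plan with fewer than 17 crossings exists, and this one achieves 17:
1. Farmer goes to the east bank with the pigeon.
2. Farmer goes back to the west bank alone.
3. Farmer goes to the east bank with the cabbage.
4. Farmer goes back to the west bank with the pigeon.
5. Farmer goes to the east bank with the mouse.
6. Farmer goes back to the west bank alone.
7. Farmer goes to the east bank with the hen.
8. Farmer goes back to the west bank alone.
9. Farmer goes to the east bank with the grain.
10. Farmer goes back to the west bank alone.
11. Farmer goes to the east bank with the goose.
12. Farmer goes back to the west bank alone.
13. Farmer goes to the east bank with the wolf.
14. Farmer goes back to the west bank alone.
15. Farmer goes to the east bank with the duck.
16. Farmer goes back to the west bank alone.
17. Farmer goes to the east bank with the pigeon.

17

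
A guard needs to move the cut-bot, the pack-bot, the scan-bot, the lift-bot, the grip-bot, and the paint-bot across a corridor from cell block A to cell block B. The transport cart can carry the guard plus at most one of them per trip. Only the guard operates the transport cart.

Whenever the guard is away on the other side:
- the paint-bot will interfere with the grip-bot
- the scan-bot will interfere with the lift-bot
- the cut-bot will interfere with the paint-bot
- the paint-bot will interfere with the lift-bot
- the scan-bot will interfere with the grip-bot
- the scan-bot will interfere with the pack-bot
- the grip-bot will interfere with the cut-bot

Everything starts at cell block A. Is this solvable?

No

Whatever the first load, the items left behind include a forbidden pair without the guard. No opening move is safe, so no plan exists.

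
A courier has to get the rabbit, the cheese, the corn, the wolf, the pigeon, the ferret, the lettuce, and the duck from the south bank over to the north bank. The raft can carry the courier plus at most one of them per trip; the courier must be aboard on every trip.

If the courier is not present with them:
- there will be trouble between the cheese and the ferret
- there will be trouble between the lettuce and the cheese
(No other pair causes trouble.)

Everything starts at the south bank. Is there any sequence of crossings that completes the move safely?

1. Courier goes to the north bank with the cheese.
2. Courier goes back to the south bank alone.
3. Courier goes to the north bank with the rabbit.
4. Courier goes back to the south bank alone.
5. Courier goes to the north bank with the corn.
6. Courier goes back to the south bank alone.
7. Courier goes to the north bank with the wolf.
8. Courier goes back to the south bank alone.
9. Courier goes to the north bank with the pigeon.
10. Courier goes back to the south bank alone.
11. Courier goes to the north bank with the ferret.
12. Courier goes back to the south bank with the cheese.
13. Courier goes to the north bank with the lettuce.
14. Courier goes back to the south bank alone.
15. Courier goes to the north bank with the duck.
16. Courier goes back to the south bank alone.
17. Courier goes to the north bank with the cheese.

Yes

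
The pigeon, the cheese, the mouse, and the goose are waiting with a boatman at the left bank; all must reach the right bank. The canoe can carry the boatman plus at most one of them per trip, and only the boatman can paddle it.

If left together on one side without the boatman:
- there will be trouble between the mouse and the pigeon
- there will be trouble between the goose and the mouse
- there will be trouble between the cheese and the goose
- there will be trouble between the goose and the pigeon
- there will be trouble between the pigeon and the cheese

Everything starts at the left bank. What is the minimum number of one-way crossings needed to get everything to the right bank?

impossible

Whatever the first load, the items left behind include a forbidden pair without the boatman. No opening move is safe, so no plan exists.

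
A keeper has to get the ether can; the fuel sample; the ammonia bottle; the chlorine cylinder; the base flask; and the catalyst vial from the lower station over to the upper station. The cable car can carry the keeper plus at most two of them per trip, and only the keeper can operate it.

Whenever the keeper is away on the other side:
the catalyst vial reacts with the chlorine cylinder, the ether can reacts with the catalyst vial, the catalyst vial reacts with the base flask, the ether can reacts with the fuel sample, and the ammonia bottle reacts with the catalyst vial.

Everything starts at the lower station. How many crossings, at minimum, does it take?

Counting alone: the keeper can take at most 2 across per trip to the upper station, so moving all 6 needs at least 3 loaded trips out, with a return between consecutive ones — at least 5 crossings.
The safety rule pushes this higher. Following every safe sequence of crossings, the most of the 6 that can be at the upper station as the cable car arrives there on crossing 5 is 5 — never all 6.
So no plan with fewer than 7 crossings exists, and this one achieves 7:
1. Keeper goes to the upper station with the catalyst vial and the ether can.  [the lower station: the ammonia bottle, the base flask, the chlorine cylinder, the fuel sample | the upper station: the catalyst vial, the ether can]
2. Keeper goes back to the lower station with the ether can.  [the lower station: the ammonia bottle, the base flask, the chlorine cylinder, the ether can, the fuel sample | the upper station: the catalyst vial]
3. Keeper goes to the upper station with the ammonia bottle and the ether can.  [the lower station: the base flask, the chlorine cylinder, the fuel sample | the upper station: the ammonia bottle, the catalyst vial, the ether can]
4. Keeper goes back to the lower station with the catalyst vial.  [the lower station: the base flask, the catalyst vial, the chlorine cylinder, the fuel sample | the upper station: the ammonia bottle, the ether can]
5. Keeper goes to the upper station with the base flask and the chlorine cylinder.  [the lower station: the catalyst vial, the fuel sample | the upper station: the ammonia bottle, the base flask, the chlorine cylinder, the ether can]
6. Keeper goes back to the lower station alone.  [the lower station: the catalyst vial, the fuel sample | the upper station: the ammonia bottle, the base flask, the chlorine cylinder, the ether can]
7. Keeper goes to the upper station with the catalyst vial and the fuel sample.  [the lower station: — | the upper station: the ammonia bottle, the base flask, the catalyst vial, the chlorine cylinder, the ether can, the fuel sample]

7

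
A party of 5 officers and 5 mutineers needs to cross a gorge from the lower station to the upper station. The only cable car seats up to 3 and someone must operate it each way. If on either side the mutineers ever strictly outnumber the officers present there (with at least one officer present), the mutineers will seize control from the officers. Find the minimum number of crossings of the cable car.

Counting alone: each trip to the upper station takes at most 3 across and each return brings at least 1 back, so after t trips out (and t−1 returns) at most 3t − (t−1) of the 10 are across; that first reaches 10 at t = 5, so at least 9 crossings are needed.
The safety rule pushes this higher. Following every safe sequence of crossings, the most of the 10 that can be at the upper station as the cable car arrives there on crossing 9 is 9 — never all 10.
So no plan with fewer than 11 crossings exists, and this one achieves 11:
1. 2 mutineers → the upper station.  (the lower station: 5O 3M; the upper station: 0O 2M)
2. 1 mutineer ← the lower station.  (the lower station: 5O 4M; the upper station: 0O 1M)
3. 3 mutineers → the upper station.  (the lower station: 5O 1M; the upper station: 0O 4M)
4. 1 mutineer ← the lower station.  (the lower station: 5O 2M; the upper station: 0O 3M)
5. 3 officers → the upper station.  (the lower station: 2O 2M; the upper station: 3O 3M)
6. 1 officer and 1 mutineer ← the lower station.  (the lower station: 3O 3M; the upper station: 2O 2M)
7. 3 officers → the upper station.  (the lower station: 0O 3M; the upper station: 5O 2M)
8. 1 mutineer ← the lower station.  (the lower station: 0O 4M; the upper station: 5O 1M)
9. 2 mutineers → the upper station.  (the lower station: 0O 2M; the upper station: 5O 3M)
10. 1 mutineer ← the lower station.  (the lower station: 0O 3M; the upper station: 5O 2M)
11. 3 mutineers → the upper station.  (the lower station: 0O 0M; the upper station: 5O 5M)

11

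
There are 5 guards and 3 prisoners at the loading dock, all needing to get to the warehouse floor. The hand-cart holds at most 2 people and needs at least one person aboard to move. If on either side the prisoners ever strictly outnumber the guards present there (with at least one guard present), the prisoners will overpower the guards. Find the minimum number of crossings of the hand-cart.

Counting alone: each trip to the warehouse floor takes at most 2 across and each return brings at least 1 back, so after t trips out (and t−1 returns) at most 2t − (t−1) of the 8 are across; that first reaches 8 at t = 7, so at least 13 crossings are needed.
The plan below uses exactly 13 crossings, so it is optimal:
1. 2 prisoners → the warehouse floor.  (the loading dock: 5G 1P; the warehouse floor: 0G 2P)
2. 1 prisoner ← the loading dock.  (the loading dock: 5G 2P; the warehouse floor: 0G 1P)
3. 2 prisoners → the warehouse floor.  (the loading dock: 5G 0P; the warehouse floor: 0G 3P)
4. 1 prisoner ← the loading dock.  (the loading dock: 5G 1P; the warehouse floor: 0G 2P)
5. 2 guards → the warehouse floor.  (the loading dock: 3G 1P; the warehouse floor: 2G 2P)
6. 1 prisoner ← the loading dock.  (the loading dock: 3G 2P; the warehouse floor: 2G 1P)
7. 1 guard and 1 prisoner → the warehouse floor.  (the loading dock: 2G 1P; the warehouse floor: 3G 2P)
8. 1 prisoner ← the loading dock.  (the loading dock: 2G 2P; the warehouse floor: 3G 1P)
9. 2 prisoners → the warehouse floor.  (the loading dock: 2G 0P; the warehouse floor: 3G 3P)
10. 1 prisoner ← the loading dock.  (the loading dock: 2G 1P; the warehouse floor: 3G 2P)
11. 1 guard and 1 prisoner → the warehouse floor.  (the loading dock: 1G 0P; the warehouse floor: 4G 3P)
12. 1 prisoner ← the loading dock.  (the loading dock: 1G 1P; the warehouse floor: 4G 2P)
13. 1 guard and 1 prisoner → the warehouse floor.  (the loading dock: 0G 0P; the warehouse floor: 5G 3P)

13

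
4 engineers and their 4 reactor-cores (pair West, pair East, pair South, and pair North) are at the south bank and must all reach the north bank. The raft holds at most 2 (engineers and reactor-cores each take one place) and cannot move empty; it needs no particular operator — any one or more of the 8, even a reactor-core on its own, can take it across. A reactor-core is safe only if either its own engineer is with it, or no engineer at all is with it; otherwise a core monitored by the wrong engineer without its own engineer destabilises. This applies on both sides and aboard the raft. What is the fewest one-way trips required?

impossible

Following every safe sequence of crossings from the start, the most of the 8 that can be at the north bank as the raft arrives there on crossings 1, 3, 5 is 2, 3, 4 respectively; the best ever achieved is 4 of 8.
From crossing 7 on, no configuration arises that was not already reachable earlier: only 44 distinct safe configurations (who is on which side, and where the raft is) can ever be reached, none of them has everyone across, and every continuation just revisits them. So no valid plan exists.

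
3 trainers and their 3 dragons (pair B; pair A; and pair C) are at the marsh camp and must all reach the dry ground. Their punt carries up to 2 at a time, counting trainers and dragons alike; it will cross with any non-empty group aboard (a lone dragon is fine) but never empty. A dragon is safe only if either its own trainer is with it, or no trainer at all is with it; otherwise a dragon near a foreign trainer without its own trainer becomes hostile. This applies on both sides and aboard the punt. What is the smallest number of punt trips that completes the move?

Counting alone: each trip to the dry ground takes at most 2 across and each return brings at least 1 back, so after t trips out (and t−1 returns) at most 2t − (t−1) of the 6 are across; that first reaches 6 at t = 5, so at least 9 crossings are needed.
The safety rule pushes this higher. Following every safe sequence of crossings, the most of the 6 that can be at the dry ground as the punt arrives there on crossing 9 is 5 — never all 6.
So no plan with fewer than 11 crossings exists, and this one achieves 11:
1. dragon B and trainer B cross → the dry ground.
2. trainer B crosses ← the marsh camp.
3. dragon A and dragon C cross → the dry ground.
4. dragon B crosses ← the marsh camp.
5. trainer A and trainer C cross → the dry ground.
6. dragon A and trainer A cross ← the marsh camp.
7. trainer A and trainer B cross → the dry ground.
8. dragon C crosses ← the marsh camp.
9. dragon A and dragon B cross → the dry ground.
10. trainer C crosses ← the marsh camp.
11. dragon C and trainer C cross → the dry ground.

11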